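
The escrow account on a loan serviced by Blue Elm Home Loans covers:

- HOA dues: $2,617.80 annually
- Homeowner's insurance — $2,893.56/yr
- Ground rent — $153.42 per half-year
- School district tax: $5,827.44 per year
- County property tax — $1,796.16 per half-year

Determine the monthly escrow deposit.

HOA dues = $2,617.80/yr
Homeowner's insurance = $2,893.56/yr
Ground rent = $153.42 × 2 = $306.84/yr
School district tax = $5,827.44/yr
County property tax = $1,796.16 × 2 = $3,592.32/yr
Yearly total = $15,237.96
Monthly escrow = $15,237.96 / 12 = $1,269.83

$1,269.83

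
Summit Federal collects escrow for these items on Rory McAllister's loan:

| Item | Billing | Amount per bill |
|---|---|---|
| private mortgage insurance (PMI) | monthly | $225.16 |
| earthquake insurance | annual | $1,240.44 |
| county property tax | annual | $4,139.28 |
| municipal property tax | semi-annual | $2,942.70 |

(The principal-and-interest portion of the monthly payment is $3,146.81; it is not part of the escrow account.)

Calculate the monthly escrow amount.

$1,163.92

Private mortgage insurance (PMI): $225.16 × 12 = $2,701.92/yr
Earthquake insurance: $1,240.44/yr
County property tax: $4,139.28/yr
Municipal property tax: $2,942.70 × 2 = $5,885.40/yr
Annual escrow total = $2,701.92 + $1,240.44 + $4,139.28 + $5,885.40 = $13,967.04
Per month = $13,967.04 / 12 = $1,163.92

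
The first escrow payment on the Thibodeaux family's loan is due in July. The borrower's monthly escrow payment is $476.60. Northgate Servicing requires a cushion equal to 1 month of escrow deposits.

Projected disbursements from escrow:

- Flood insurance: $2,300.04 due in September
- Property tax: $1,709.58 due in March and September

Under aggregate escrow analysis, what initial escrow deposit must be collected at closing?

$3,056.42

Cushion = 1 × $476.60 = $476.60
Trial balance (start $0, +$476.60 each month, − disbursements):
  Jul: +$476.60 → $476.60
  Aug: +$476.60 → $953.20
  Sep: +$476.60 − $4,009.62 → -$2,579.82
  Oct: +$476.60 → -$2,103.22
  Nov: +$476.60 → -$1,626.62
  Dec: +$476.60 → -$1,150.02
  Jan: +$476.60 → -$673.42
  Feb: +$476.60 → -$196.82
  Mar: +$476.60 − $1,709.58 → -$1,429.80
  Apr: +$476.60 → -$953.20
  May: +$476.60 → -$476.60
  Jun: +$476.60 → $0.00
Lowest trial balance = -$2,579.82 (Sep)
Initial deposit = cushion − low point = $476.60 − (-$2,579.82) = $3,056.42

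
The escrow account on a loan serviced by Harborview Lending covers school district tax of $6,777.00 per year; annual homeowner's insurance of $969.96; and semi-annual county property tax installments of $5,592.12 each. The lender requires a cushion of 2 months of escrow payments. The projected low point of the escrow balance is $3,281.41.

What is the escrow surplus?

$126.21

School district tax = $6,777.00 annually
Homeowner's insurance = $969.96 annually
County property tax = $5,592.12 × 2 = $11,184.24 annually
Yearly total = $6,777.00 + $969.96 + $11,184.24 = $18,931.20
Monthly escrow = $18,931.20 ÷ 12 = $1,577.60
Required cushion = 2 × $1,577.60 = $3,155.20
Excess over cushion: $3,281.41 − $3,155.20 = $126.21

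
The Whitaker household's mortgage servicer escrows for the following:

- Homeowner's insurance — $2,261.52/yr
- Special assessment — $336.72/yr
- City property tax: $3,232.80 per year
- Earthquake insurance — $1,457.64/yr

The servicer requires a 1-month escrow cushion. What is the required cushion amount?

Homeowner's insurance: $2,261.52
Special assessment: $336.72
City property tax: $3,232.80
Earthquake insurance: $1,457.64
Combined annual = $2,261.52 + $336.72 + $3,232.80 + $1,457.64 = $7,288.68
Base monthly escrow = $7,288.68 ÷ 12 = $607.39
Reserve = 1 × $607.39 = $607.39

$607.39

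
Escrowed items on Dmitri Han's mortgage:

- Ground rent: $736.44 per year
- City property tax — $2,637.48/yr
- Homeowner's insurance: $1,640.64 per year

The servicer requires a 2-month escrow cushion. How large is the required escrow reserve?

Ground rent — $736.44 per year
City property tax — $2,637.48 per year
Homeowner's insurance — $1,640.64 per year
Total per year = $5,014.56
Per month = $5,014.56 / 12 = $417.88
Reserve = 2 × $417.88 = $835.76

$835.76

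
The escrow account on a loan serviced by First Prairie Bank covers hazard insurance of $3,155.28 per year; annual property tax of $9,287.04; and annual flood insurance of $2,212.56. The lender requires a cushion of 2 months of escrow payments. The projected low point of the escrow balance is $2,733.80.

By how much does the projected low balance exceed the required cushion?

Hazard insurance — $3,155.28 annually
Property tax — $9,287.04 annually
Flood insurance — $2,212.56 annually
Combined annual = $3,155.28 + $9,287.04 + $2,212.56 = $14,654.88
Per month = $14,654.88 / 12 = $1,221.24
Cushion = 2 × $1,221.24 = $2,442.48
Excess over cushion: $2,733.80 − $2,442.48 = $291.32

$291.32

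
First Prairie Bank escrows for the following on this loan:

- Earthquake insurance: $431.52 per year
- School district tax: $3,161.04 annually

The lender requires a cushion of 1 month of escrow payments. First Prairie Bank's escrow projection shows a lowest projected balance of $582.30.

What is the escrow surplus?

Earthquake insurance: $431.52 annually
School district tax: $3,161.04 annually
Total per year = $431.52 + $3,161.04 = $3,592.56
Per month = $3,592.56 ÷ 12 = $299.38
Required cushion = 1 × $299.38 = $299.38
Excess over cushion: $582.30 − $299.38 = $282.92

$282.92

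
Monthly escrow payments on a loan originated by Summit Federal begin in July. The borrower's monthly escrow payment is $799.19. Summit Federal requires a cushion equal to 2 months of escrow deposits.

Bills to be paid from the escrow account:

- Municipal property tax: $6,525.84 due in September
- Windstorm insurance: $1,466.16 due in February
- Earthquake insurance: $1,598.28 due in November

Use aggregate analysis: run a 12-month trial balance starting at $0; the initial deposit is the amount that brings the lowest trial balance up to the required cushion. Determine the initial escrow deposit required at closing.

$5,726.65

Cushion = 2 × $799.19 = $1,598.38
Trial balance (start $0, +$799.19 each month, − disbursements):
  Jul: +$799.19 → $799.19
  Aug: +$799.19 → $1,598.38
  Sep: +$799.19 − $6,525.84 → -$4,128.27
  Oct: +$799.19 → -$3,329.08
  Nov: +$799.19 − $1,598.28 → -$4,128.17
  Dec: +$799.19 → -$3,328.98
  Jan: +$799.19 → -$2,529.79
  Feb: +$799.19 − $1,466.16 → -$3,196.76
  Mar: +$799.19 → -$2,397.57
  Apr: +$799.19 → -$1,598.38
  May: +$799.19 → -$799.19
  Jun: +$799.19 → $0.00
Lowest trial balance = -$4,128.27 (Sep)
Initial deposit = cushion − low point = $1,598.38 − (-$4,128.27) = $5,726.65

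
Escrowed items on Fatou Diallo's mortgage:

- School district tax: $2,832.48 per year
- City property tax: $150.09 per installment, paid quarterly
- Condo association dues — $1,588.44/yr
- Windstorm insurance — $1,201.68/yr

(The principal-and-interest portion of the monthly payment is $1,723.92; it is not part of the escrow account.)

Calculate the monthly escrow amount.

School district tax = $2,832.48 annually
City property tax = $150.09 × 4 = $600.36 annually
Condo association dues = $1,588.44 annually
Windstorm insurance = $1,201.68 annually
Total annual escrow = $2,832.48 + $600.36 + $1,588.44 + $1,201.68 = $6,222.96
Monthly escrow = $6,222.96 ÷ 12 = $518.58

$518.58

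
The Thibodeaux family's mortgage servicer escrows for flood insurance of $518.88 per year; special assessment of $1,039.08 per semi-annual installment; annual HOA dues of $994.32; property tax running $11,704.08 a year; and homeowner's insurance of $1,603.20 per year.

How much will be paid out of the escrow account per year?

Flood insurance — $518.88/yr
Special assessment — $1,039.08 × 2 = $2,078.16/yr
HOA dues — $994.32/yr
Property tax — $11,704.08/yr
Homeowner's insurance — $1,603.20/yr
Total per year = $16,898.64

$16,898.64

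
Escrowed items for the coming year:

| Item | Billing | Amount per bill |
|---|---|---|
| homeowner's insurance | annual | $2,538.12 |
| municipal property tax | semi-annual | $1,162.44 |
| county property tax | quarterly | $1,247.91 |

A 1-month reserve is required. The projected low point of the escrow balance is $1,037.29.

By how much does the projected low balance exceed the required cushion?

Homeowner's insurance = $2,538.12/yr
Municipal property tax = $1,162.44 × 2 = $2,324.88/yr
County property tax = $1,247.91 × 4 = $4,991.64/yr
Combined annual = $2,538.12 + $2,324.88 + $4,991.64 = $9,854.64
Per month = $9,854.64 / 12 = $821.22
Cushion = 1 × $821.22 = $821.22
Surplus = $1,037.29 − $821.22 = $216.07

$216.07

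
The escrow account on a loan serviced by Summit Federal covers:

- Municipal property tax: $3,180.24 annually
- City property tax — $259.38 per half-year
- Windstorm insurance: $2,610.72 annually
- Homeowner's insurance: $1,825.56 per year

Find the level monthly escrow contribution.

$677.94

Municipal property tax = $3,180.24/yr
City property tax = $259.38 × 2 = $518.76/yr
Windstorm insurance = $2,610.72/yr
Homeowner's insurance = $1,825.56/yr
Combined annual = $3,180.24 + $518.76 + $2,610.72 + $1,825.56 = $8,135.28
Monthly escrow = $8,135.28 ÷ 12 = $677.94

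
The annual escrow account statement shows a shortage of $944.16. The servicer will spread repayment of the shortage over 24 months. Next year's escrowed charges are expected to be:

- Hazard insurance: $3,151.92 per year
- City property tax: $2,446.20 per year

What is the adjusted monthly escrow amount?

Hazard insurance: $3,151.92 per year
City property tax: $2,446.20 per year
Combined annual = $3,151.92 + $2,446.20 = $5,598.12
Per month = $5,598.12 / 12 = $466.51
Monthly shortage recovery: $944.16 / 24 = $39.34
Adjusted monthly = $466.51 + $39.34 = $505.85

$505.85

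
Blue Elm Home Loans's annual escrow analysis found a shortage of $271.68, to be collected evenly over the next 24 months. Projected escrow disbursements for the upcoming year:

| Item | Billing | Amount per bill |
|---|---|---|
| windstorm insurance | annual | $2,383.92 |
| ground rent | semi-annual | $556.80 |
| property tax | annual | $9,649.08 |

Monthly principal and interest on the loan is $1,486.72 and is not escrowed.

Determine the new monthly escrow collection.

$1,106.87

Windstorm insurance — $2,383.92 per year
Ground rent — $556.80 × 2 = $1,113.60 per year
Property tax — $9,649.08 per year
Total annual escrow = $2,383.92 + $1,113.60 + $9,649.08 = $13,146.60
Per month = $13,146.60 ÷ 12 = $1,095.55
Shortage spread = $271.68 ÷ 24 = $11.32/mo
Adjusted monthly = $1,095.55 + $11.32 = $1,106.87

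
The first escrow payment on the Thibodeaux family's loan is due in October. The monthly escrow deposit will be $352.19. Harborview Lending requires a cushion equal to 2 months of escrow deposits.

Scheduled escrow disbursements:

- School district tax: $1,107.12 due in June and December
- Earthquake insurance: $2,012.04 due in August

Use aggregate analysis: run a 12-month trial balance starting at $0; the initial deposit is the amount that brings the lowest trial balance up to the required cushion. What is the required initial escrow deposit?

Cushion = 2 × $352.19 = $704.38
Trial balance (start $0, +$352.19 each month, − disbursements):
  Oct: +$352.19 → $352.19
  Nov: +$352.19 → $704.38
  Dec: +$352.19 − $1,107.12 → -$50.55
  Jan: +$352.19 → $301.64
  Feb: +$352.19 → $653.83
  Mar: +$352.19 → $1,006.02
  Apr: +$352.19 → $1,358.21
  May: +$352.19 → $1,710.40
  Jun: +$352.19 − $1,107.12 → $955.47
  Jul: +$352.19 → $1,307.66
  Aug: +$352.19 − $2,012.04 → -$352.19
  Sep: +$352.19 → $0.00
Lowest trial balance = -$352.19 (Aug)
Initial deposit = cushion − low point = $704.38 − (-$352.19) = $1,056.57

$1,056.57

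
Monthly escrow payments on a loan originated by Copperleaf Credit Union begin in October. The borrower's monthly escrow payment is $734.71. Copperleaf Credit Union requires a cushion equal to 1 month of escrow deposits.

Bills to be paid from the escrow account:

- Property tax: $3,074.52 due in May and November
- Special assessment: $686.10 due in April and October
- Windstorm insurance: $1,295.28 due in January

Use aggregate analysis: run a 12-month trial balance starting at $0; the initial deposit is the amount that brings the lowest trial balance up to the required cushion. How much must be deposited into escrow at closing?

$3,673.55

Cushion = 1 × $734.71 = $734.71
Trial balance (start $0, +$734.71 each month, − disbursements):
  Oct: +$734.71 − $686.10 → $48.61
  Nov: +$734.71 − $3,074.52 → -$2,291.20
  Dec: +$734.71 → -$1,556.49
  Jan: +$734.71 − $1,295.28 → -$2,117.06
  Feb: +$734.71 → -$1,382.35
  Mar: +$734.71 → -$647.64
  Apr: +$734.71 − $686.10 → -$599.03
  May: +$734.71 − $3,074.52 → -$2,938.84
  Jun: +$734.71 → -$2,204.13
  Jul: +$734.71 → -$1,469.42
  Aug: +$734.71 → -$734.71
  Sep: +$734.71 → $0.00
Lowest trial balance = -$2,938.84 (May)
Initial deposit = cushion − low point = $734.71 − (-$2,938.84) = $3,673.55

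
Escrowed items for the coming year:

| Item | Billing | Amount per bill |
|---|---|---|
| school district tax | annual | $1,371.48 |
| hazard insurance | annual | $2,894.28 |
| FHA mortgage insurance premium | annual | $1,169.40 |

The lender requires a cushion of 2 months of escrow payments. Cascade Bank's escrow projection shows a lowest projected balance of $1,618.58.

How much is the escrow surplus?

$712.72

School district tax — $1,371.48/yr
Hazard insurance — $2,894.28/yr
FHA mortgage insurance premium — $1,169.40/yr
Yearly total = $1,371.48 + $2,894.28 + $1,169.40 = $5,435.16
Per month = $5,435.16 / 12 = $452.93
Required reserve = 2 × $452.93 = $905.86
Excess over cushion: $1,618.58 − $905.86 = $712.72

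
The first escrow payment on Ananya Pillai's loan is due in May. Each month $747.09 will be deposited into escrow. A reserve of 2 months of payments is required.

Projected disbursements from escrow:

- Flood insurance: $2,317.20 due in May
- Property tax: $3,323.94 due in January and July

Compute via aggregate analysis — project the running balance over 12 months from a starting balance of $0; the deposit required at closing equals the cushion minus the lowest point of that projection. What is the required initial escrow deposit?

$4,894.05

Cushion = 2 × $747.09 = $1,494.18
Trial balance (start $0, +$747.09 each month, − disbursements):
  May: +$747.09 − $2,317.20 → -$1,570.11
  Jun: +$747.09 → -$823.02
  Jul: +$747.09 − $3,323.94 → -$3,399.87
  Aug: +$747.09 → -$2,652.78
  Sep: +$747.09 → -$1,905.69
  Oct: +$747.09 → -$1,158.60
  Nov: +$747.09 → -$411.51
  Dec: +$747.09 → $335.58
  Jan: +$747.09 − $3,323.94 → -$2,241.27
  Feb: +$747.09 → -$1,494.18
  Mar: +$747.09 → -$747.09
  Apr: +$747.09 → $0.00
Lowest trial balance = -$3,399.87 (Jul)
Initial deposit = cushion − low point = $1,494.18 − (-$3,399.87) = $4,894.05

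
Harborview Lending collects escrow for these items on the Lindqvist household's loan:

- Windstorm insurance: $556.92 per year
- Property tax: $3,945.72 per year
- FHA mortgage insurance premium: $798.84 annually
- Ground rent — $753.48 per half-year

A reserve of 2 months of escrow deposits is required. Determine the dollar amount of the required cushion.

$1,134.74

Windstorm insurance — $556.92/yr
Property tax — $3,945.72/yr
FHA mortgage insurance premium — $798.84/yr
Ground rent — $753.48 × 2 = $1,506.96/yr
Combined annual = $556.92 + $3,945.72 + $798.84 + $1,506.96 = $6,808.44
Monthly = $6,808.44 / 12 = $567.37
Reserve = 2 × $567.37 = $1,134.74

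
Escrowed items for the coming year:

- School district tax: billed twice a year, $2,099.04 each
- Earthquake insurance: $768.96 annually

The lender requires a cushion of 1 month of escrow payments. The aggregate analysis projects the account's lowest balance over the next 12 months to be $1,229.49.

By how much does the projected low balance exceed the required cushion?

$815.57

School district tax = $2,099.04 × 2 = $4,198.08 annually
Earthquake insurance = $768.96 annually
Total annual escrow = $4,967.04
Base monthly escrow = $4,967.04 ÷ 12 = $413.92
Required reserve = 1 × $413.92 = $413.92
Surplus = $1,229.49 − $413.92 = $815.57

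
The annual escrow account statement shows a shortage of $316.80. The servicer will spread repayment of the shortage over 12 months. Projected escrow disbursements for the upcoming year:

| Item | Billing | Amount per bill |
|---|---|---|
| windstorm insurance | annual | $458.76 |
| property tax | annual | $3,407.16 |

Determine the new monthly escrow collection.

Windstorm insurance — $458.76 annually
Property tax — $3,407.16 annually
Total annual escrow = $458.76 + $3,407.16 = $3,865.92
Monthly escrow = $3,865.92 ÷ 12 = $322.16
Shortage spread = $316.80 / 12 = $26.40/mo
Adjusted monthly = $322.16 + $26.40 = $348.56

$348.56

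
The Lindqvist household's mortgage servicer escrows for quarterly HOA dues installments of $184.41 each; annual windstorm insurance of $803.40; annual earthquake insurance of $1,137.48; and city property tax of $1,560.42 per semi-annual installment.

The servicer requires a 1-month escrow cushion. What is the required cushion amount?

HOA dues — $184.41 × 4 = $737.64/yr
Windstorm insurance — $803.40/yr
Earthquake insurance — $1,137.48/yr
City property tax — $1,560.42 × 2 = $3,120.84/yr
Total annual escrow = $737.64 + $803.40 + $1,137.48 + $3,120.84 = $5,799.36
Per month = $5,799.36 / 12 = $483.28
Reserve = 1 × $483.28 = $483.28

$483.28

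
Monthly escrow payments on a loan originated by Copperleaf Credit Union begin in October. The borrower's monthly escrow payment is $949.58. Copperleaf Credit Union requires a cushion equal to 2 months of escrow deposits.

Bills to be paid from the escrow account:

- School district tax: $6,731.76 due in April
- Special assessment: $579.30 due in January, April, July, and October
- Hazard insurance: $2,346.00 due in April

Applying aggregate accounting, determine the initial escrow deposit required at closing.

$6,067.76

Cushion = 2 × $949.58 = $1,899.16
Trial balance (start $0, +$949.58 each month, − disbursements):
  Oct: +$949.58 − $579.30 → $370.28
  Nov: +$949.58 → $1,319.86
  Dec: +$949.58 → $2,269.44
  Jan: +$949.58 − $579.30 → $2,639.72
  Feb: +$949.58 → $3,589.30
  Mar: +$949.58 → $4,538.88
  Apr: +$949.58 − $9,657.06 → -$4,168.60
  May: +$949.58 → -$3,219.02
  Jun: +$949.58 → -$2,269.44
  Jul: +$949.58 − $579.30 → -$1,899.16
  Aug: +$949.58 → -$949.58
  Sep: +$949.58 → $0.00
Lowest trial balance = -$4,168.60 (Apr)
Initial deposit = cushion − low point = $1,899.16 − (-$4,168.60) = $6,067.76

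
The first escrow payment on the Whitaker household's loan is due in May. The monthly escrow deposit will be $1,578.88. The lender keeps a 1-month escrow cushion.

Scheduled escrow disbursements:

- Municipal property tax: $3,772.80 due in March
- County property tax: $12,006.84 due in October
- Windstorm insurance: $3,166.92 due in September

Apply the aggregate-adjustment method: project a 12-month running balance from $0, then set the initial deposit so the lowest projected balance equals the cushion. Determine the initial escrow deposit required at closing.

Cushion = 1 × $1,578.88 = $1,578.88
Trial balance (start $0, +$1,578.88 each month, − disbursements):
  May: +$1,578.88 → $1,578.88
  Jun: +$1,578.88 → $3,157.76
  Jul: +$1,578.88 → $4,736.64
  Aug: +$1,578.88 → $6,315.52
  Sep: +$1,578.88 − $3,166.92 → $4,727.48
  Oct: +$1,578.88 − $12,006.84 → -$5,700.48
  Nov: +$1,578.88 → -$4,121.60
  Dec: +$1,578.88 → -$2,542.72
  Jan: +$1,578.88 → -$963.84
  Feb: +$1,578.88 → $615.04
  Mar: +$1,578.88 − $3,772.80 → -$1,578.88
  Apr: +$1,578.88 → $0.00
Lowest trial balance = -$5,700.48 (Oct)
Initial deposit = cushion − low point = $1,578.88 − (-$5,700.48) = $7,279.36

$7,279.36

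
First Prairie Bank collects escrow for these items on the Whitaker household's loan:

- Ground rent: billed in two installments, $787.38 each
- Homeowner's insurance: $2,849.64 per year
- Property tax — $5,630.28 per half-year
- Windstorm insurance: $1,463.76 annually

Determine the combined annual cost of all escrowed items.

$17,148.72

Ground rent = $787.38 × 2 = $1,574.76 per year
Homeowner's insurance = $2,849.64 per year
Property tax = $5,630.28 × 2 = $11,260.56 per year
Windstorm insurance = $1,463.76 per year
Combined annual = $1,574.76 + $2,849.64 + $11,260.56 + $1,463.76 = $17,148.72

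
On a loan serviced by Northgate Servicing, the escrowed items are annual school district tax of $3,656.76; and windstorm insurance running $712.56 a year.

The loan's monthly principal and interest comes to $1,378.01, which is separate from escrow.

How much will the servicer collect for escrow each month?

School district tax — $3,656.76
Windstorm insurance — $712.56
Total annual escrow = $3,656.76 + $712.56 = $4,369.32
Base monthly escrow = $4,369.32 / 12 = $364.11

$364.11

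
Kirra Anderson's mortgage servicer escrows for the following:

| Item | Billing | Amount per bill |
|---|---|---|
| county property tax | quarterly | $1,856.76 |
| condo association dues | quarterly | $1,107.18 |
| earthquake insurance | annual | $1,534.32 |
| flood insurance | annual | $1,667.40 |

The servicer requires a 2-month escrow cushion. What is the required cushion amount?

$2,509.58

County property tax — $1,856.76 × 4 = $7,427.04 annually
Condo association dues — $1,107.18 × 4 = $4,428.72 annually
Earthquake insurance — $1,534.32 annually
Flood insurance — $1,667.40 annually
Combined annual = $7,427.04 + $4,428.72 + $1,534.32 + $1,667.40 = $15,057.48
Monthly = $15,057.48 / 12 = $1,254.79
Required cushion = 2 × $1,254.79 = $2,509.58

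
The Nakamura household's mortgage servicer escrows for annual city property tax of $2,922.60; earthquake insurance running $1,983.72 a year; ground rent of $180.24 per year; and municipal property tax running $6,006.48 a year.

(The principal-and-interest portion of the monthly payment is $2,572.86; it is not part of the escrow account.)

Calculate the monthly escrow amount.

$924.42

City property tax = $2,922.60/yr
Earthquake insurance = $1,983.72/yr
Ground rent = $180.24/yr
Municipal property tax = $6,006.48/yr
Yearly total = $2,922.60 + $1,983.72 + $180.24 + $6,006.48 = $11,093.04
Per month = $11,093.04 / 12 = $924.42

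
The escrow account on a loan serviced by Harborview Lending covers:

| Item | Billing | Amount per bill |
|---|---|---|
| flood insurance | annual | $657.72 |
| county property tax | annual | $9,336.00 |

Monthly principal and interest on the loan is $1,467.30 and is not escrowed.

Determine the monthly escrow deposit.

$832.81

Flood insurance = $657.72 per year
County property tax = $9,336.00 per year
Total annual escrow = $9,993.72
Per month = $9,993.72 ÷ 12 = $832.81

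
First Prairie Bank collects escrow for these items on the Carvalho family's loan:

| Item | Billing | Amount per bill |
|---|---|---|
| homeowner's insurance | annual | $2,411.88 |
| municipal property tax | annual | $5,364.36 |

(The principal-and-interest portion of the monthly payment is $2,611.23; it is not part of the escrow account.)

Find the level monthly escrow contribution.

Homeowner's insurance = $2,411.88/yr
Municipal property tax = $5,364.36/yr
Yearly total = $2,411.88 + $5,364.36 = $7,776.24
Per month = $7,776.24 ÷ 12 = $648.02

$648.02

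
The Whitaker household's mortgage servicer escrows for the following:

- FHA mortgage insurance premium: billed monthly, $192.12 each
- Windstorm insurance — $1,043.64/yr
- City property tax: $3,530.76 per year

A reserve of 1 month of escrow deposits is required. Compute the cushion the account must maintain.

$573.32

FHA mortgage insurance premium — $192.12 × 12 = $2,305.44/yr
Windstorm insurance — $1,043.64/yr
City property tax — $3,530.76/yr
Yearly total = $2,305.44 + $1,043.64 + $3,530.76 = $6,879.84
Per month = $6,879.84 / 12 = $573.32
Cushion = 1 × $573.32 = $573.32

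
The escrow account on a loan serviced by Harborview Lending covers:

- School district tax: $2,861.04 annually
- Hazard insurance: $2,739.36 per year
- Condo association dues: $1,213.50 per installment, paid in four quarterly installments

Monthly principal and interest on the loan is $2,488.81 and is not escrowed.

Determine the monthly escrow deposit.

$871.20

School district tax = $2,861.04
Hazard insurance = $2,739.36
Condo association dues = $1,213.50 × 4 = $4,854.00
Annual escrow total = $2,861.04 + $2,739.36 + $4,854.00 = $10,454.40
Per month = $10,454.40 / 12 = $871.20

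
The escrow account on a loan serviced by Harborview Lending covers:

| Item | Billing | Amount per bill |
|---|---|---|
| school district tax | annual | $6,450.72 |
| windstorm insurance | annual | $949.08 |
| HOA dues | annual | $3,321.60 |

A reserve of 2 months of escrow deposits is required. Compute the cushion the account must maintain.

$1,786.90

School district tax: $6,450.72
Windstorm insurance: $949.08
HOA dues: $3,321.60
Total per year = $6,450.72 + $949.08 + $3,321.60 = $10,721.40
Monthly escrow = $10,721.40 ÷ 12 = $893.45
Cushion = 2 × $893.45 = $1,786.90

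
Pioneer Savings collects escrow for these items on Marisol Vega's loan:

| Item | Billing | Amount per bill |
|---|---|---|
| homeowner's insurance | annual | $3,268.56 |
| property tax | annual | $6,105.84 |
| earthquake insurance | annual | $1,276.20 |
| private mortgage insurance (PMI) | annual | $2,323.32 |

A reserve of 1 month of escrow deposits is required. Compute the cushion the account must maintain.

Homeowner's insurance — $3,268.56 per year
Property tax — $6,105.84 per year
Earthquake insurance — $1,276.20 per year
Private mortgage insurance (PMI) — $2,323.32 per year
Total per year = $3,268.56 + $6,105.84 + $1,276.20 + $2,323.32 = $12,973.92
Monthly escrow = $12,973.92 ÷ 12 = $1,081.16
Required cushion = 1 × $1,081.16 = $1,081.16

$1,081.16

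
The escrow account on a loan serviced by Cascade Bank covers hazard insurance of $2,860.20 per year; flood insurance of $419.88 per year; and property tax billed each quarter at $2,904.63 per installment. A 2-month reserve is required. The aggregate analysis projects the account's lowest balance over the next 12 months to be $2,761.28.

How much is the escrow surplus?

Hazard insurance = $2,860.20
Flood insurance = $419.88
Property tax = $2,904.63 × 4 = $11,618.52
Yearly total = $2,860.20 + $419.88 + $11,618.52 = $14,898.60
Monthly escrow = $14,898.60 / 12 = $1,241.55
Cushion = 2 × $1,241.55 = $2,483.10
Excess over cushion: $2,761.28 − $2,483.10 = $278.18

$278.18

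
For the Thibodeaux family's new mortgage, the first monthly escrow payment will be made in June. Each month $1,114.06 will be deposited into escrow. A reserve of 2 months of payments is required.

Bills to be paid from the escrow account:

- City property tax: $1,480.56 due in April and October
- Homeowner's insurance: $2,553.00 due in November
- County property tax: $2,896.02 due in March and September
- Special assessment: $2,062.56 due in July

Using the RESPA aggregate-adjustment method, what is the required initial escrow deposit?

$4,535.90

Cushion = 2 × $1,114.06 = $2,228.12
Trial balance (start $0, +$1,114.06 each month, − disbursements):
  Jun: +$1,114.06 → $1,114.06
  Jul: +$1,114.06 − $2,062.56 → $165.56
  Aug: +$1,114.06 → $1,279.62
  Sep: +$1,114.06 − $2,896.02 → -$502.34
  Oct: +$1,114.06 − $1,480.56 → -$868.84
  Nov: +$1,114.06 − $2,553.00 → -$2,307.78
  Dec: +$1,114.06 → -$1,193.72
  Jan: +$1,114.06 → -$79.66
  Feb: +$1,114.06 → $1,034.40
  Mar: +$1,114.06 − $2,896.02 → -$747.56
  Apr: +$1,114.06 − $1,480.56 → -$1,114.06
  May: +$1,114.06 → $0.00
Lowest trial balance = -$2,307.78 (Nov)
Initial deposit = cushion − low point = $2,228.12 − (-$2,307.78) = $4,535.90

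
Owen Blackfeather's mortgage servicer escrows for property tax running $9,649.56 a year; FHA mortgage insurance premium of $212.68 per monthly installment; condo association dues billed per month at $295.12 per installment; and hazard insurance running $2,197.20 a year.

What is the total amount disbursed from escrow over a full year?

Property tax = $9,649.56 per year
FHA mortgage insurance premium = $212.68 × 12 = $2,552.16 per year
Condo association dues = $295.12 × 12 = $3,541.44 per year
Hazard insurance = $2,197.20 per year
Total annual escrow = $9,649.56 + $2,552.16 + $3,541.44 + $2,197.20 = $17,940.36

$17,940.36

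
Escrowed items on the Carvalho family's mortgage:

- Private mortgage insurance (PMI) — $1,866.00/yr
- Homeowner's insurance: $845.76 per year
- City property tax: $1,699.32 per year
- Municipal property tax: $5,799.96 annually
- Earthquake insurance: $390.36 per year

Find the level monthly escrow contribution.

Private mortgage insurance (PMI) = $1,866.00
Homeowner's insurance = $845.76
City property tax = $1,699.32
Municipal property tax = $5,799.96
Earthquake insurance = $390.36
Total annual escrow = $1,866.00 + $845.76 + $1,699.32 + $5,799.96 + $390.36 = $10,601.40
Monthly = $10,601.40 / 12 = $883.45

$883.45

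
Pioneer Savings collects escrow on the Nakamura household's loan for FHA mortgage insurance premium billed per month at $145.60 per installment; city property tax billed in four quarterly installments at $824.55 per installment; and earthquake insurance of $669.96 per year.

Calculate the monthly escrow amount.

FHA mortgage insurance premium — $145.60 × 12 = $1,747.20 per year
City property tax — $824.55 × 4 = $3,298.20 per year
Earthquake insurance — $669.96 per year
Annual escrow total = $5,715.36
Per month = $5,715.36 / 12 = $476.28

$476.28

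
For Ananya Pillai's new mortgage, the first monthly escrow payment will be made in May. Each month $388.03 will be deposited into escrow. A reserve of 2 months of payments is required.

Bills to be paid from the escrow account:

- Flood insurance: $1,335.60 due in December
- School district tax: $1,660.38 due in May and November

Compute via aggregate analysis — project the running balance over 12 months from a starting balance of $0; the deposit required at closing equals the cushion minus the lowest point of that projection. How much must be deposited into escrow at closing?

Cushion = 2 × $388.03 = $776.06
Trial balance (start $0, +$388.03 each month, − disbursements):
  May: +$388.03 − $1,660.38 → -$1,272.35
  Jun: +$388.03 → -$884.32
  Jul: +$388.03 → -$496.29
  Aug: +$388.03 → -$108.26
  Sep: +$388.03 → $279.77
  Oct: +$388.03 → $667.80
  Nov: +$388.03 − $1,660.38 → -$604.55
  Dec: +$388.03 − $1,335.60 → -$1,552.12
  Jan: +$388.03 → -$1,164.09
  Feb: +$388.03 → -$776.06
  Mar: +$388.03 → -$388.03
  Apr: +$388.03 → $0.00
Lowest trial balance = -$1,552.12 (Dec)
Initial deposit = cushion − low point = $776.06 − (-$1,552.12) = $2,328.18

$2,328.18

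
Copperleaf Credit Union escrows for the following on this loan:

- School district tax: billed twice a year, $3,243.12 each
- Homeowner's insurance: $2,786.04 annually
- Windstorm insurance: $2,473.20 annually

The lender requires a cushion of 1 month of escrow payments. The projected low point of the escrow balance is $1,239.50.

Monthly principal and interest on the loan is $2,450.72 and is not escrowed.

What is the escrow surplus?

$260.71

School district tax — $3,243.12 × 2 = $6,486.24 annually
Homeowner's insurance — $2,786.04 annually
Windstorm insurance — $2,473.20 annually
Total per year = $11,745.48
Per month = $11,745.48 ÷ 12 = $978.79
Required reserve = 1 × $978.79 = $978.79
Excess over cushion: $1,239.50 − $978.79 = $260.71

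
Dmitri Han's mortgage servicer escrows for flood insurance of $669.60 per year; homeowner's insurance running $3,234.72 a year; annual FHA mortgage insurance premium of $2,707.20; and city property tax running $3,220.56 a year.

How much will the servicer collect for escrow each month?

$819.34

Flood insurance = $669.60 per year
Homeowner's insurance = $3,234.72 per year
FHA mortgage insurance premium = $2,707.20 per year
City property tax = $3,220.56 per year
Total annual escrow = $669.60 + $3,234.72 + $2,707.20 + $3,220.56 = $9,832.08
Per month = $9,832.08 / 12 = $819.34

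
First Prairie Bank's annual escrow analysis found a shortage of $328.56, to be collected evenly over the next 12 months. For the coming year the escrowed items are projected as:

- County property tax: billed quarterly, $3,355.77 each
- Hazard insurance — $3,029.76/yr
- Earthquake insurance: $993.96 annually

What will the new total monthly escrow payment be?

County property tax — $3,355.77 × 4 = $13,423.08/yr
Hazard insurance — $3,029.76/yr
Earthquake insurance — $993.96/yr
Combined annual = $17,446.80
Monthly = $17,446.80 ÷ 12 = $1,453.90
Shortage spread = $328.56 ÷ 12 = $27.38/mo
Adjusted monthly = $1,453.90 + $27.38 = $1,481.28

$1,481.28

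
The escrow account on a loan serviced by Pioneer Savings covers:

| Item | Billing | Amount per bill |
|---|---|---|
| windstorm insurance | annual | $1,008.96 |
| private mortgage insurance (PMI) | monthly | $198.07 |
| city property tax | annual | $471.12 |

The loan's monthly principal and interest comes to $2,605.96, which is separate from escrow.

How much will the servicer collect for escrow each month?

Windstorm insurance — $1,008.96 annually
Private mortgage insurance (PMI) — $198.07 × 12 = $2,376.84 annually
City property tax — $471.12 annually
Combined annual = $3,856.92
Monthly = $3,856.92 / 12 = $321.41

$321.41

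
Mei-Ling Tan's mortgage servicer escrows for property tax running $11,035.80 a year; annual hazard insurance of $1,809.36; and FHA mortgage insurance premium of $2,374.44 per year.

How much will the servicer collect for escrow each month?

Property tax: $11,035.80
Hazard insurance: $1,809.36
FHA mortgage insurance premium: $2,374.44
Total annual escrow = $11,035.80 + $1,809.36 + $2,374.44 = $15,219.60
Per month = $15,219.60 ÷ 12 = $1,268.30

$1,268.30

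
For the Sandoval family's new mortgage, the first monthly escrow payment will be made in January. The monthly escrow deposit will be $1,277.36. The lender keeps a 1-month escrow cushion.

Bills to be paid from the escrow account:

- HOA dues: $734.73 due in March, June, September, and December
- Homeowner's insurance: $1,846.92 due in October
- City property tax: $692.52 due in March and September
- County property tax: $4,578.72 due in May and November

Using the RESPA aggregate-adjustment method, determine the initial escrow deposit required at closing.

Cushion = 1 × $1,277.36 = $1,277.36
Trial balance (start $0, +$1,277.36 each month, − disbursements):
  Jan: +$1,277.36 → $1,277.36
  Feb: +$1,277.36 → $2,554.72
  Mar: +$1,277.36 − $1,427.25 → $2,404.83
  Apr: +$1,277.36 → $3,682.19
  May: +$1,277.36 − $4,578.72 → $380.83
  Jun: +$1,277.36 − $734.73 → $923.46
  Jul: +$1,277.36 → $2,200.82
  Aug: +$1,277.36 → $3,478.18
  Sep: +$1,277.36 − $1,427.25 → $3,328.29
  Oct: +$1,277.36 − $1,846.92 → $2,758.73
  Nov: +$1,277.36 − $4,578.72 → -$542.63
  Dec: +$1,277.36 − $734.73 → $0.00
Lowest trial balance = -$542.63 (Nov)
Initial deposit = cushion − low point = $1,277.36 − (-$542.63) = $1,819.99

$1,819.99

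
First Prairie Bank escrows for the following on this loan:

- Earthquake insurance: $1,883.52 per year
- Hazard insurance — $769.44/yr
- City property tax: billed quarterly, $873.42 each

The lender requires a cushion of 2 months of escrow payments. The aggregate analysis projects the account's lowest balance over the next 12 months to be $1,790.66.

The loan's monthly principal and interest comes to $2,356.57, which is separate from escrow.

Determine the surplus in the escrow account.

Earthquake insurance: $1,883.52
Hazard insurance: $769.44
City property tax: $873.42 × 4 = $3,493.68
Yearly total = $1,883.52 + $769.44 + $3,493.68 = $6,146.64
Per month = $6,146.64 / 12 = $512.22
Required reserve = 2 × $512.22 = $1,024.44
Excess over cushion: $1,790.66 − $1,024.44 = $766.22

$766.22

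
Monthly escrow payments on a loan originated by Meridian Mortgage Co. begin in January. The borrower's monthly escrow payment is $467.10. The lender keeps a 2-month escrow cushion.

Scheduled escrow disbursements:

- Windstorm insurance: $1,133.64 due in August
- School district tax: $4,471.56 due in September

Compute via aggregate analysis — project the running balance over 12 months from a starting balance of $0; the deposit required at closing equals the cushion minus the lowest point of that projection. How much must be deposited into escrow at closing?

Cushion = 2 × $467.10 = $934.20
Trial balance (start $0, +$467.10 each month, − disbursements):
  Jan: +$467.10 → $467.10
  Feb: +$467.10 → $934.20
  Mar: +$467.10 → $1,401.30
  Apr: +$467.10 → $1,868.40
  May: +$467.10 → $2,335.50
  Jun: +$467.10 → $2,802.60
  Jul: +$467.10 → $3,269.70
  Aug: +$467.10 − $1,133.64 → $2,603.16
  Sep: +$467.10 − $4,471.56 → -$1,401.30
  Oct: +$467.10 → -$934.20
  Nov: +$467.10 → -$467.10
  Dec: +$467.10 → $0.00
Lowest trial balance = -$1,401.30 (Sep)
Initial deposit = cushion − low point = $934.20 − (-$1,401.30) = $2,335.50

$2,335.50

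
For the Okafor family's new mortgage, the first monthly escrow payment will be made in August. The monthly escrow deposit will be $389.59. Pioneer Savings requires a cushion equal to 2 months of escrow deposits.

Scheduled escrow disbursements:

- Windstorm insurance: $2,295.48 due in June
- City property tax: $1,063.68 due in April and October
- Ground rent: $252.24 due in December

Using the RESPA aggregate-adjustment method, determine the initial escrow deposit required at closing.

Cushion = 2 × $389.59 = $779.18
Trial balance (start $0, +$389.59 each month, − disbursements):
  Aug: +$389.59 → $389.59
  Sep: +$389.59 → $779.18
  Oct: +$389.59 − $1,063.68 → $105.09
  Nov: +$389.59 → $494.68
  Dec: +$389.59 − $252.24 → $632.03
  Jan: +$389.59 → $1,021.62
  Feb: +$389.59 → $1,411.21
  Mar: +$389.59 → $1,800.80
  Apr: +$389.59 − $1,063.68 → $1,126.71
  May: +$389.59 → $1,516.30
  Jun: +$389.59 − $2,295.48 → -$389.59
  Jul: +$389.59 → $0.00
Lowest trial balance = -$389.59 (Jun)
Initial deposit = cushion − low point = $779.18 − (-$389.59) = $1,168.77

$1,168.77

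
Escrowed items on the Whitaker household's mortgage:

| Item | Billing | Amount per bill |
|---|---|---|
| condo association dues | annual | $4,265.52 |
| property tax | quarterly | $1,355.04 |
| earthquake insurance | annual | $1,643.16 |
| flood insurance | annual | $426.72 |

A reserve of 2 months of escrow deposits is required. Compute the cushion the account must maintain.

Condo association dues: $4,265.52/yr
Property tax: $1,355.04 × 4 = $5,420.16/yr
Earthquake insurance: $1,643.16/yr
Flood insurance: $426.72/yr
Total annual escrow = $4,265.52 + $5,420.16 + $1,643.16 + $426.72 = $11,755.56
Monthly = $11,755.56 / 12 = $979.63
Cushion = 2 × $979.63 = $1,959.26

$1,959.26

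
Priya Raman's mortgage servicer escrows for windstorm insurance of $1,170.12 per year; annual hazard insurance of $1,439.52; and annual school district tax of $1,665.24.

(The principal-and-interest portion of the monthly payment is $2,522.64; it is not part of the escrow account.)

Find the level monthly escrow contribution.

$356.24

Windstorm insurance — $1,170.12/yr
Hazard insurance — $1,439.52/yr
School district tax — $1,665.24/yr
Total per year = $4,274.88
Base monthly escrow = $4,274.88 ÷ 12 = $356.24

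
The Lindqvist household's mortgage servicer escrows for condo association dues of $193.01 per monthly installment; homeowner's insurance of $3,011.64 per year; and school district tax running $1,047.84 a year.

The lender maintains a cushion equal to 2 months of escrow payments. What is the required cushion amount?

$1,062.60

Condo association dues — $193.01 × 12 = $2,316.12 annually
Homeowner's insurance — $3,011.64 annually
School district tax — $1,047.84 annually
Combined annual = $2,316.12 + $3,011.64 + $1,047.84 = $6,375.60
Per month = $6,375.60 / 12 = $531.30
Cushion = 2 × $531.30 = $1,062.60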